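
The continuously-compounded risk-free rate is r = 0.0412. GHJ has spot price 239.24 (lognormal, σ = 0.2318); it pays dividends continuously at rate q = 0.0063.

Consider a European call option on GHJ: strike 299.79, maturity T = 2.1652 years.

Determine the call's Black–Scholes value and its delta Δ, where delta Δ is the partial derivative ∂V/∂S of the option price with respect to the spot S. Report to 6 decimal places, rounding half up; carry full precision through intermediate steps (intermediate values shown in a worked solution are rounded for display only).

σ√T = 0.2318·√2.1652 = 0.341085
d₁ = (ln(S/K) + (r−q+σ²/2)T) / (σ√T) = (ln(239.24/299.79) + (0.0412−0.0063+0.2318²/2)·2.1652) / 0.341085 = (-0.225615 + 0.133735) / 0.341085 = -0.269376
d₂ = d₁ − σ√T = -0.269376 − 0.341085 = -0.610461
e^{−rT} = 0.914657
e^{−qT} = 0.986452
N(d₁) = 0.393820,  N(d₂) = 0.270778
Call price V = S·e^{−qT}·N(d₁) − K·e^{−rT}·N(d₂) = 92.941065 − 74.248757 = 18.692308
Δ = e^{−qT}·N(d₁) = 0.388485

price = 18.692308
Δ = 0.388485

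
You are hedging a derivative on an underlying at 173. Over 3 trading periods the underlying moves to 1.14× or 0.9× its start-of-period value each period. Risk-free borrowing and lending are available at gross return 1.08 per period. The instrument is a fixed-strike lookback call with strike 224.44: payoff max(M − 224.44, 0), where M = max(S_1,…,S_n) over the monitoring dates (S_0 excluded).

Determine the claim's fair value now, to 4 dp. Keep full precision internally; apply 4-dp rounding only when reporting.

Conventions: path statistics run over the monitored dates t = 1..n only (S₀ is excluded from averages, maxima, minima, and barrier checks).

price = 10.7159

Under the martingale measure an up-move has probability p* = 0.7500; value the claim as the probability-weighted average of per-path payoffs, discounted 3 periods at R = 1.08.
Enumerate all 2^3 = 8 price paths (U = up ×1.14, D = down ×0.9); each path with k up-moves has probability p*^k·(1−p*)^(3−k).
DDD: M=155.7000, payoff=0.0000, prob=0.015625
UDD: M=197.2200, payoff=0.0000, prob=0.046875
DUD: M=177.4980, payoff=0.0000, prob=0.046875
UUD: M=224.8308, payoff=0.3908, prob=0.140625
DDU: M=159.7482, payoff=0.0000, prob=0.046875
UDU: M=202.3477, payoff=0.0000, prob=0.140625
DUU: M=202.3477, payoff=0.0000, prob=0.140625
UUU: M=256.3071, payoff=31.8671, prob=0.421875
Price = Σ prob·payoff / R^3 = 13.498894 / 1.259712 = 10.7159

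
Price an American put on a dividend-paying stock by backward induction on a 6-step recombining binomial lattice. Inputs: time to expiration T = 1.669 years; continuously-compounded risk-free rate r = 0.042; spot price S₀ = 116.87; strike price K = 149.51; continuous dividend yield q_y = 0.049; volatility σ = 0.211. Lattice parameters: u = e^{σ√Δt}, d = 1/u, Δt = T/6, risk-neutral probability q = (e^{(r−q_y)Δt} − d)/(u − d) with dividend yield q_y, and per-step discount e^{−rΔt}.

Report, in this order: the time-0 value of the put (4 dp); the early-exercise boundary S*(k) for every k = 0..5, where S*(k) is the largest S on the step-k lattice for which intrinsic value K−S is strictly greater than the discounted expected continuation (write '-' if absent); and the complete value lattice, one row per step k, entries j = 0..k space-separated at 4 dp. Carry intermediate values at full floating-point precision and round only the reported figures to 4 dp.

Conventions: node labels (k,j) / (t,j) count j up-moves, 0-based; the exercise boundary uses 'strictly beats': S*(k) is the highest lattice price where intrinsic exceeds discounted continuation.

price = 35.3572
boundary = - - 93.5497 104.5617 116.8700 104.5617
tree:
35.3572
45.2722 24.7765
55.9603 34.0480 14.6722
65.8126 44.9483 22.2935 6.2222
74.6272 55.9603 32.6400 10.8819 0.9860
82.5136 65.8126 44.9483 18.9147 1.8594 0.0000
89.5694 74.6272 55.9603 32.6400 3.5064 0.0000 0.0000

Δt=0.27817  u=1.11771  d=0.89468  q=0.46349  discount=0.98838
step 6 (expiry): payoffs max(K−S,0) = 89.5694 74.6272 55.9603 32.6400 3.5064 0.0000 0.0000
step 5: (k=5,j=0): S=66.9964, K−S=82.5136, hold=81.6840 ⇒ V=82.5136 exercise | (k=5,j=1): S=83.6974, K−S=65.8126, hold=65.2091 ⇒ V=65.8126 exercise | (k=5,j=2): S=104.5617, K−S=44.9483, hold=44.6272 ⇒ V=44.9483 exercise | (k=5,j=3): S=130.6271, K−S=18.8829, hold=18.9147 ⇒ V=18.9147 continue | (k=5,j=4): S=163.1901, K−S=0.0000, hold=1.8594 ⇒ V=1.8594 continue | (k=5,j=5): S=203.8705, K−S=0.0000, hold=0.0000 ⇒ V=0.0000 continue  boundary S*=104.5617
step 4: (k=4,j=0): S=74.8828, K−S=74.6272, hold=73.9044 ⇒ V=74.6272 exercise | (k=4,j=1): S=93.5497, K−S=55.9603, hold=55.4902 ⇒ V=55.9603 exercise | (k=4,j=2): S=116.8700, K−S=32.6400, hold=32.5002 ⇒ V=32.6400 exercise | (k=4,j=3): S=146.0036, K−S=3.5064, hold=10.8819 ⇒ V=10.8819 continue | (k=4,j=4): S=182.3997, K−S=0.0000, hold=0.9860 ⇒ V=0.9860 continue  boundary S*=116.8700
step 3: (k=3,j=0): S=83.6974, K−S=65.8126, hold=65.2091 ⇒ V=65.8126 exercise | (k=3,j=1): S=104.5617, K−S=44.9483, hold=44.6272 ⇒ V=44.9483 exercise | (k=3,j=2): S=130.6271, K−S=18.8829, hold=22.2935 ⇒ V=22.2935 continue | (k=3,j=3): S=163.1901, K−S=0.0000, hold=6.2222 ⇒ V=6.2222 continue  boundary S*=104.5617
step 2: (k=2,j=0): S=93.5497, K−S=55.9603, hold=55.4902 ⇒ V=55.9603 exercise | (k=2,j=1): S=116.8700, K−S=32.6400, hold=34.0480 ⇒ V=34.0480 continue | (k=2,j=2): S=146.0036, K−S=3.5064, hold=14.6722 ⇒ V=14.6722 continue  boundary S*=93.5497
step 1: (k=1,j=0): S=104.5617, K−S=44.9483, hold=45.2722 ⇒ V=45.2722 continue | (k=1,j=1): S=130.6271, K−S=18.8829, hold=24.7765 ⇒ V=24.7765 continue  boundary S*=-
step 0: (k=0,j=0): S=116.8700, K−S=32.6400, hold=35.3572 ⇒ V=35.3572 continue  boundary S*=-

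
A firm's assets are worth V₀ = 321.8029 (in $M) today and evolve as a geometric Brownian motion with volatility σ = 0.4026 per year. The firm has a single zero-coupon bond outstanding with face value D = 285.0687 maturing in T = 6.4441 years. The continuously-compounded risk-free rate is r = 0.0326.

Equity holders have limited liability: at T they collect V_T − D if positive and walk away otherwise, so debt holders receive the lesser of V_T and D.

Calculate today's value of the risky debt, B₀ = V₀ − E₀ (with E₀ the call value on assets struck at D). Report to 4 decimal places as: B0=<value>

B0=163.3478

With assets at 321.8029 and a single debt payment of 285.0687 at 6.4441 years:
d₁ = [ln(V₀/D) + (r + σ²/2)T] / (σ√T)
   = [ln(321.8029/285.0687) + (0.0326 + 0.5·0.4026²)·6.4441] / (0.4026·√6.4441)
   = [0.121209 + 0.732329] / 1.022009 = 0.835157
d₂ = d₁ − σ√T = 0.835157 − 1.022009 = -0.186852
N(d₁) = 0.798185,  N(d₂) = 0.425888,  e^(−rT) = 0.810521
E₀ = V₀·N(d₁) − D·e^(−rT)·N(d₂)
   = 321.8029·0.798185 − 285.0687·0.810521·0.425888 = 158.455086
B₀ = V₀ − E₀ = 321.8029 − 158.455086 = 163.347814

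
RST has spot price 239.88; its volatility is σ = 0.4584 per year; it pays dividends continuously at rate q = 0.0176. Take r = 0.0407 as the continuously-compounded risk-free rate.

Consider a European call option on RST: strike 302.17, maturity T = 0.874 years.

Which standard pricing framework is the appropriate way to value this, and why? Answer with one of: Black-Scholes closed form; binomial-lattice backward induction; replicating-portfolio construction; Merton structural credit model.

Key observation: the strike-302.17 call on RST is European-exercise on a continuously-modelled lognormal underlying, so its value is a single closed-form evaluation.

framework: Black-Scholes closed form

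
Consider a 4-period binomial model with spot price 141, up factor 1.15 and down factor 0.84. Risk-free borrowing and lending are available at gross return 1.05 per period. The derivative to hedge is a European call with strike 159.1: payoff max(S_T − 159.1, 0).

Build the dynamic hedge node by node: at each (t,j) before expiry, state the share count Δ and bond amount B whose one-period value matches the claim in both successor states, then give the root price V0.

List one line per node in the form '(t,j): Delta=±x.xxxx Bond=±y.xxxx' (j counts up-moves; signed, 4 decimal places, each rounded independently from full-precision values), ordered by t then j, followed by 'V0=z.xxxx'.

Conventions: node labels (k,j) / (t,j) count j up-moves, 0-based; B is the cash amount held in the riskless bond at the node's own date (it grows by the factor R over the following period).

(0,0): Delta=0.5930 Bond=-61.5119
(1,0): Delta=0.2384 Bond=-22.5920
(1,1): Delta=0.7163 Bond=-84.5854
(2,0): Delta=0.0000 Bond=0.0000
(2,1): Delta=0.3214 Bond=-35.0176
(2,2): Delta=0.8537 Bond=-114.4323
(3,0): Delta=0.0000 Bond=0.0000
(3,1): Delta=0.0000 Bond=0.0000
(3,2): Delta=0.4331 Bond=-54.2773
(3,3): Delta=1.0000 Bond=-151.5238
V0=22.1018

No-arbitrage ⇒ martingale measure with p* = (R−d)/(u−d) = 0.6774.
Payoffs at expiry: V(4,0)=0.0000, V(4,1)=0.0000, V(4,2)=0.0000, V(4,3)=21.0324, V(4,4)=87.5099
Node (3,0) S=83.5713: V=(p*·0.0000+(1−p*)·0.0000)/1.05=0.0000; Δ=(0.0000−0.0000)/(96.1070−70.1999)=0.0000; B=V−Δ·S=0.0000
Node (3,1) S=114.4130: V=(p*·0.0000+(1−p*)·0.0000)/1.05=0.0000; Δ=(0.0000−0.0000)/(131.5750−96.1070)=0.0000; B=V−Δ·S=0.0000
Node (3,2) S=156.6369: V=(p*·21.0324+(1−p*)·0.0000)/1.05=13.5693; Δ=(21.0324−0.0000)/(180.1324−131.5750)=0.4331; B=V−Δ·S=-54.2773
Node (3,3) S=214.4434: V=(p*·87.5099+(1−p*)·21.0324)/1.05=62.9196; Δ=(87.5099−21.0324)/(246.6099−180.1324)=1.0000; B=V−Δ·S=-151.5238
Node (2,0) S=99.4896: V=(p*·0.0000+(1−p*)·0.0000)/1.05=0.0000; Δ=(0.0000−0.0000)/(114.4130−83.5713)=0.0000; B=V−Δ·S=0.0000
Node (2,1) S=136.2060: V=(p*·13.5693+(1−p*)·0.0000)/1.05=8.7544; Δ=(13.5693−0.0000)/(156.6369−114.4130)=0.3214; B=V−Δ·S=-35.0176
Node (2,2) S=186.4725: V=(p*·62.9196+(1−p*)·13.5693)/1.05=44.7620; Δ=(62.9196−13.5693)/(214.4434−156.6369)=0.8537; B=V−Δ·S=-114.4323
Node (1,0) S=118.4400: V=(p*·8.7544+(1−p*)·0.0000)/1.05=5.6480; Δ=(8.7544−0.0000)/(136.2060−99.4896)=0.2384; B=V−Δ·S=-22.5920
Node (1,1) S=162.1500: V=(p*·44.7620+(1−p*)·8.7544)/1.05=31.5682; Δ=(44.7620−8.7544)/(186.4725−136.2060)=0.7163; B=V−Δ·S=-84.5854
Node (0,0) S=141.0000: V=(p*·31.5682+(1−p*)·5.6480)/1.05=22.1018; Δ=(31.5682−5.6480)/(162.1500−118.4400)=0.5930; B=V−Δ·S=-61.5119
As a check, the time-0 holding Δ(0,0)·S0 + B(0,0) comes to 22.1018 — exactly V0.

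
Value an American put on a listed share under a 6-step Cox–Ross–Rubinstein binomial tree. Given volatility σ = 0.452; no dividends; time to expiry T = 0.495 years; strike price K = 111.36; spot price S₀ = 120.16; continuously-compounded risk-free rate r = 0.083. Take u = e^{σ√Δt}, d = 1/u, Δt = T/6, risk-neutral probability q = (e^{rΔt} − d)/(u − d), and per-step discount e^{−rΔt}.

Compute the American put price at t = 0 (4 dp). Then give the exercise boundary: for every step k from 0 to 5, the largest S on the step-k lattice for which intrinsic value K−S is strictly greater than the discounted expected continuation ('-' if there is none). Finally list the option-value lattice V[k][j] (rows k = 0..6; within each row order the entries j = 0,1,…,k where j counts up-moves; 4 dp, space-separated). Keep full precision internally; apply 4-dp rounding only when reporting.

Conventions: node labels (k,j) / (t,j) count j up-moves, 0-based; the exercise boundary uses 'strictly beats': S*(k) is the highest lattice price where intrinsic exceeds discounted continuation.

price = 9.1980
boundary = - - - 81.3974 71.4870 81.3974
tree:
9.1980
14.1532 4.2499
21.0422 7.2930 1.1916
29.9626 12.1970 2.3710 0.0000
39.8730 19.6637 4.7177 0.0000 0.0000
48.5767 29.9626 9.3872 0.0000 0.0000 0.0000
56.2208 39.8730 18.6784 0.0000 0.0000 0.0000 0.0000

Δt=0.08250  u=1.13863  d=0.87825  q=0.49398  discount=0.99318
step 6 (expiry): payoffs max(K−S,0) = 56.2208 39.8730 18.6784 0.0000 0.0000 0.0000 0.0000
step 5: (k=5,j=0): S=62.7833, K−S=48.5767, hold=47.8168 ⇒ V=48.5767 exercise | (k=5,j=1): S=81.3974, K−S=29.9626, hold=29.2027 ⇒ V=29.9626 exercise | (k=5,j=2): S=105.5302, K−S=5.8298, hold=9.3872 ⇒ V=9.3872 continue | (k=5,j=3): S=136.8180, K−S=0.0000, hold=0.0000 ⇒ V=0.0000 continue | (k=5,j=4): S=177.3820, K−S=0.0000, hold=0.0000 ⇒ V=0.0000 continue | (k=5,j=5): S=229.9725, K−S=0.0000, hold=0.0000 ⇒ V=0.0000 continue  boundary S*=81.3974
step 4: (k=4,j=0): S=71.4870, K−S=39.8730, hold=39.1131 ⇒ V=39.8730 exercise | (k=4,j=1): S=92.6816, K−S=18.6784, hold=19.6637 ⇒ V=19.6637 continue | (k=4,j=2): S=120.1600, K−S=0.0000, hold=4.7177 ⇒ V=4.7177 continue | (k=4,j=3): S=155.7852, K−S=0.0000, hold=0.0000 ⇒ V=0.0000 continue | (k=4,j=4): S=201.9727, K−S=0.0000, hold=0.0000 ⇒ V=0.0000 continue  boundary S*=71.4870
step 3: (k=3,j=0): S=81.3974, K−S=29.9626, hold=29.6861 ⇒ V=29.9626 exercise | (k=3,j=1): S=105.5302, K−S=5.8298, hold=12.1970 ⇒ V=12.1970 continue | (k=3,j=2): S=136.8180, K−S=0.0000, hold=2.3710 ⇒ V=2.3710 continue | (k=3,j=3): S=177.3820, K−S=0.0000, hold=0.0000 ⇒ V=0.0000 continue  boundary S*=81.3974
step 2: (k=2,j=0): S=92.6816, K−S=18.6784, hold=21.0422 ⇒ V=21.0422 continue | (k=2,j=1): S=120.1600, K−S=0.0000, hold=7.2930 ⇒ V=7.2930 continue | (k=2,j=2): S=155.7852, K−S=0.0000, hold=1.1916 ⇒ V=1.1916 continue  boundary S*=-
step 1: (k=1,j=0): S=105.5302, K−S=5.8298, hold=14.1532 ⇒ V=14.1532 continue | (k=1,j=1): S=136.8180, K−S=0.0000, hold=4.2499 ⇒ V=4.2499 continue  boundary S*=-
step 0: (k=0,j=0): S=120.1600, K−S=0.0000, hold=9.1980 ⇒ V=9.1980 continue  boundary S*=-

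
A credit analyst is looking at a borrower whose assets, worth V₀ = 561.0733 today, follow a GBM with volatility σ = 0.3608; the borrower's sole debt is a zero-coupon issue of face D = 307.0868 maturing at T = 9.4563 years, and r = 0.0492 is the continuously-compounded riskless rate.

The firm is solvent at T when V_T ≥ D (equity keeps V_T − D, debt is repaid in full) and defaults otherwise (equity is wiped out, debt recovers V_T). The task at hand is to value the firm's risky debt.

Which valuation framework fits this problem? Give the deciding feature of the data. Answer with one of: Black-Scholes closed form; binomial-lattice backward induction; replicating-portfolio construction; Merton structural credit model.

Key observation: the asked-for credit quantity lives on the firm's capital structure — asset value, asset volatility, debt face 307.0868 — which is the structural model's domain.

framework: Merton structural credit model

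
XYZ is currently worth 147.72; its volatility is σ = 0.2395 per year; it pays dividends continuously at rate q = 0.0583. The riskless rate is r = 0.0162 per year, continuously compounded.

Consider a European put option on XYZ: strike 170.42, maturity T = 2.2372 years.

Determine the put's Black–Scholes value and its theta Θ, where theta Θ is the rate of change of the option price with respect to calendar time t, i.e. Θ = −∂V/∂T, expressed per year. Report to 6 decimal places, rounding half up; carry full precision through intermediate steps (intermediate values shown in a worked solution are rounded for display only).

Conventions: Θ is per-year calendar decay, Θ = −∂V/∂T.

σ√T = 0.2395·√2.2372 = 0.358227
d₁ = (ln(S/K) + (r−q+σ²/2)T) / (σ√T) = (ln(147.72/170.42) + (0.0162−0.0583+0.2395²/2)·2.2372) / 0.358227 = (-0.142947 − 0.030023) / 0.358227 = -0.482852
d₂ = d₁ − σ√T = -0.482852 − 0.358227 = -0.841078
e^{−rT} = 0.964406
e^{−qT} = 0.877719
N(−d₁) = 0.685399,  N(−d₂) = 0.799848
Put price V = K·e^{−rT}·N(−d₂) − S·e^{−qT}·N(−d₁) = 131.458304 − 88.866600 = 42.591705
φ(d₁) = (1/√(2π))·e^{−d₁²/2} = 0.355045
Θ = −S·e^{−qT}·φ(d₁)·σ/(2√T) − q·S·e^{−qT}·N(−d₁) + r·K·e^{−rT}·N(−d₂) = −3.685539 − 5.180923 + 2.129625 = -6.736838

price = 42.591705
Θ = -6.736838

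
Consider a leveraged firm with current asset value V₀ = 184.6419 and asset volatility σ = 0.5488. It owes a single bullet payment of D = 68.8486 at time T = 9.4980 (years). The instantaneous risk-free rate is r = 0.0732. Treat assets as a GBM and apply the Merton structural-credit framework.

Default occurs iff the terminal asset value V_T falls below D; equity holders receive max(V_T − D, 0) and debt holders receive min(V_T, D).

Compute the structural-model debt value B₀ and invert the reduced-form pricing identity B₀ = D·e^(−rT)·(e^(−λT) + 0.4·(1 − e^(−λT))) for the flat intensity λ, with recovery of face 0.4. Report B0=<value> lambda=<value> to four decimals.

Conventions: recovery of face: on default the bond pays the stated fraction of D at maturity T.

B0=25.2776 lambda=0.0611

Equity is a call on the firm's assets struck at D = 68.8486:
d₁ = [ln(V₀/D) + (r + σ²/2)T] / (σ√T)
   = [ln(184.6419/68.8486) + (0.0732 + 0.5·0.5488²)·9.4980] / (0.5488·√9.4980)
   = [0.986508 + 2.125564] / 1.691337 = 1.840007
d₂ = d₁ − σ√T = 1.840007 − 1.691337 = 0.148670
N(d₁) = 0.967116,  N(d₂) = 0.559093,  e^(−rT) = 0.498948
E₀ = V₀·N(d₁) − D·e^(−rT)·N(d₂)
   = 184.6419·0.967116 − 68.8486·0.498948·0.559093 = 159.364324
B₀ = V₀ − E₀ = 184.6419 − 159.364324 = 25.277576
e^(−λT) = (B₀·e^(rT)/D − 0.4)/(1 − 0.4) = (25.2776·2.004217/68.8486 − 0.4)/0.6 = 0.55973936
λ = −ln(0.55973936)/9.4980 = 0.061095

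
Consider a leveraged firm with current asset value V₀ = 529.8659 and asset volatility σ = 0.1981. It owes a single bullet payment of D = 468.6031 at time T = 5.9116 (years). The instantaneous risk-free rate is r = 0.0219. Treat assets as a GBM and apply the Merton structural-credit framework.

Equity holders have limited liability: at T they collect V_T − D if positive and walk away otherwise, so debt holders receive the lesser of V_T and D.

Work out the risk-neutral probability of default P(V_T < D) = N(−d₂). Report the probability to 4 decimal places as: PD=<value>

Work the structural quantities from V₀ = 529.8659 against face 468.6031:
d₁ = [ln(V₀/D) + (r + σ²/2)T] / (σ√T)
   = [ln(529.8659/468.6031) + (0.0219 + 0.5·0.1981²)·5.9116] / (0.1981·√5.9116)
   = [0.122868 + 0.245460] / 0.481656 = 0.764712
d₂ = d₁ − σ√T = 0.764712 − 0.481656 = 0.283056
risk-neutral PD = N(−d₂) = N(-0.283056) = 0.388567

PD=0.3886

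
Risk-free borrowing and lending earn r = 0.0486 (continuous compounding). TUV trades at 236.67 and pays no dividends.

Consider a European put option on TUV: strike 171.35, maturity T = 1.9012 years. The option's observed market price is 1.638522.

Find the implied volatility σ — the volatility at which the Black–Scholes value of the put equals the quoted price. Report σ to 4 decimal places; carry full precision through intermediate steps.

sigma = 0.2034

At σ = 0.2034 the Black–Scholes value reproduces the quote:
σ√T = 0.2034·√1.9012 = 0.280456
d₁ = (ln(S/K) + (r+σ²/2)T) / (σ√T) = (ln(236.67/171.35) + (0.0486+0.2034²/2)·1.9012) / 0.280456 = (0.322959 + 0.131726) / 0.280456 = 1.621233
d₂ = d₁ − σ√T = 1.621233 − 0.280456 = 1.340777
e^{−rT} = 0.911742
N(−d₁) = 0.052484,  N(−d₂) = 0.089996
V = K·e^{−rT}·N(−d₂) − S·N(−d₁) = 14.059873 − 12.421350 = 1.638522 (the observed quote) — the price is monotone increasing in volatility, hence this σ is the only solution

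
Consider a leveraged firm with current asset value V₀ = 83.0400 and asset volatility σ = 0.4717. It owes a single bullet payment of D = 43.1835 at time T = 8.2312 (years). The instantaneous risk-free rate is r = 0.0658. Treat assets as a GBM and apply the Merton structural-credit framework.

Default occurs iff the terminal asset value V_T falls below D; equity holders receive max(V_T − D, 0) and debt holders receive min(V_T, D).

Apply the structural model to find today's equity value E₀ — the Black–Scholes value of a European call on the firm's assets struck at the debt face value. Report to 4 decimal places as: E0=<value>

E0=63.4898

Apply the equity-as-call identities (strike 43.1835, horizon 8.2312 years):
d₁ = [ln(V₀/D) + (r + σ²/2)T] / (σ√T)
   = [ln(83.0400/43.1835) + (0.0658 + 0.5·0.4717²)·8.2312] / (0.4717·√8.2312)
   = [0.653864 + 1.457338] / 1.353311 = 1.560027
d₂ = d₁ − σ√T = 1.560027 − 1.353311 = 0.206717
N(d₁) = 0.940623,  N(d₂) = 0.581885,  e^(−rT) = 0.581809
E₀ = V₀·N(d₁) − D·e^(−rT)·N(d₂)
   = 83.0400·0.940623 − 43.1835·0.581809·0.581885 = 63.489771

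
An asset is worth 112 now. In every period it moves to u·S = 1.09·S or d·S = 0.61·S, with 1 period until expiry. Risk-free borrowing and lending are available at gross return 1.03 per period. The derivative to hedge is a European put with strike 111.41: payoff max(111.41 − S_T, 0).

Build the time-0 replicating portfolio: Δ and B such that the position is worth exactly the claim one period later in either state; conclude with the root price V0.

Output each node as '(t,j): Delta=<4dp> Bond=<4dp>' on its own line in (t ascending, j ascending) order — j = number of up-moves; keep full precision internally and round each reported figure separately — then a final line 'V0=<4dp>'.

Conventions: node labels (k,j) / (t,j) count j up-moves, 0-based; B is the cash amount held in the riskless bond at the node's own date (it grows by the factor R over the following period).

Since d<R<u, set p* = (R−d)/(u−d) = 0.8750; price each node as the discounted p*-expectation of its children.
Expiry values: V(1,0)=43.0900, V(1,1)=0.0000
  t=0,j=0: stock 112.0000 → up 122.0800 (V=0.0000), down 68.3200 (V=43.0900). Price 5.2294; hedge Δ=-0.8015, bond B=95.0002.
As a check, the time-0 holding Δ(0,0)·S0 + B(0,0) comes to 5.2294 — exactly V0.

(0,0): Delta=-0.8015 Bond=95.0002
V0=5.2294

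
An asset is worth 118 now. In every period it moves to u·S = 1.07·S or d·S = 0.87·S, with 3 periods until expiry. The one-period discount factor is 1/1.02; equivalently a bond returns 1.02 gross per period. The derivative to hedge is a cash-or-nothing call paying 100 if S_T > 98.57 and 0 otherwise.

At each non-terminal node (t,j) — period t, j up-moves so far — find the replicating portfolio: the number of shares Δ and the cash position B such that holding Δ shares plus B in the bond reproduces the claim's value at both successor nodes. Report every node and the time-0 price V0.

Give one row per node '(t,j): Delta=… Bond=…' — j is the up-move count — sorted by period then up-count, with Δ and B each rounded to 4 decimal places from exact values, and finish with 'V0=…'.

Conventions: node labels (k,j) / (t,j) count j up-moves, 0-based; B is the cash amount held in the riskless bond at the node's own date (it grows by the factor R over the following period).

(0,0): Delta=1.5273 Bond=-100.7107
(1,0): Delta=3.5812 Bond=-313.5813
(1,1): Delta=0.9706 Bond=-32.4394
(2,0): Delta=0.0000 Bond=0.0000
(2,1): Delta=4.5518 Bond=-426.4706
(2,2): Delta=0.0000 Bond=98.0392
V0=79.5084

No-arbitrage ⇒ martingale measure with p* = (R−d)/(u−d) = 0.7500.
Payoffs at expiry: V(3,0)=0.0000, V(3,1)=0.0000, V(3,2)=100.0000, V(3,3)=100.0000
Node (2,0) S=89.3142: V=(p*·0.0000+(1−p*)·0.0000)/1.02=0.0000; Δ=(0.0000−0.0000)/(95.5662−77.7034)=0.0000; B=V−Δ·S=0.0000
Node (2,1) S=109.8462: V=(p*·100.0000+(1−p*)·0.0000)/1.02=73.5294; Δ=(100.0000−0.0000)/(117.5354−95.5662)=4.5518; B=V−Δ·S=-426.4706
Node (2,2) S=135.0982: V=(p*·100.0000+(1−p*)·100.0000)/1.02=98.0392; Δ=(100.0000−100.0000)/(144.5551−117.5354)=0.0000; B=V−Δ·S=98.0392
Node (1,0) S=102.6600: V=(p*·73.5294+(1−p*)·0.0000)/1.02=54.0657; Δ=(73.5294−0.0000)/(109.8462−89.3142)=3.5812; B=V−Δ·S=-313.5813
Node (1,1) S=126.2600: V=(p*·98.0392+(1−p*)·73.5294)/1.02=90.1096; Δ=(98.0392−73.5294)/(135.0982−109.8462)=0.9706; B=V−Δ·S=-32.4394
Node (0,0) S=118.0000: V=(p*·90.1096+(1−p*)·54.0657)/1.02=79.5084; Δ=(90.1096−54.0657)/(126.2600−102.6600)=1.5273; B=V−Δ·S=-100.7107
Verification: the root portfolio costs Δ(0,0)·S0 + B(0,0) = 79.5084, matching V0.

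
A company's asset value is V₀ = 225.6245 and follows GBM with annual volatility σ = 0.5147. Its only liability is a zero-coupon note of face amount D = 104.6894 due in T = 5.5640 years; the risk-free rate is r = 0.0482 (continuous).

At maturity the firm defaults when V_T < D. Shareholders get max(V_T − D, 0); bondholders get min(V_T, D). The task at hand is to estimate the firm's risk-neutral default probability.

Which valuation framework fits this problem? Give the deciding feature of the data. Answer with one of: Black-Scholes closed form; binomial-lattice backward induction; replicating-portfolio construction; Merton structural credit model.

framework: Merton structural credit model

Key observation: the question is about default risk generated by asset-value dynamics against a debt face of 104.6894 — the structural framework prices exactly that.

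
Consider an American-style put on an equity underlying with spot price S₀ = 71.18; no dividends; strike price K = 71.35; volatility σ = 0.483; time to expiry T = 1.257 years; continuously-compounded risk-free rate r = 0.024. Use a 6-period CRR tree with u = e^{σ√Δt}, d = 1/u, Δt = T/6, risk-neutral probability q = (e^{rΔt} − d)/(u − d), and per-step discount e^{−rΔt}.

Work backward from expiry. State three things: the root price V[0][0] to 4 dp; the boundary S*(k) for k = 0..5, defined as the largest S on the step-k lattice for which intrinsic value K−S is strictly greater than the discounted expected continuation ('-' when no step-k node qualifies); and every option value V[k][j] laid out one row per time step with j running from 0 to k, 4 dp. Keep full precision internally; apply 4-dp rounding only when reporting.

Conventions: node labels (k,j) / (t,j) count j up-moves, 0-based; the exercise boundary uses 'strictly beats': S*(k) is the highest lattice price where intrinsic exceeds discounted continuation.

price = 13.8364
boundary = - - - 36.6711 45.7441 57.0619
tree:
13.8364
19.5592 7.1693
26.6523 11.3224 2.2992
34.6789 17.3812 4.2272 0.0269
41.9524 25.6059 7.7717 0.0498 0.0000
47.7832 34.6789 14.2881 0.0920 0.0000 0.0000
52.4575 41.9524 25.6059 0.1700 0.0000 0.0000 0.0000

Δt=0.20950, u=1.24742, d=0.80166, q=0.45626, disc=e^(-rΔt)=0.99498
k=6 terminal: V=max(K-S,0) → 52.4575 41.9524 25.6059 0.1700 0.0000 0.0000 0.0000
k=5: j=0 S=23.5668 intr=47.7832 cont=47.4254 V=47.7832[EX]; j=1 S=36.6711 intr=34.6789 cont=34.3211 V=34.6789[EX]; j=2 S=57.0619 intr=14.2881 cont=13.9302 V=14.2881[EX]; j=3 S=88.7911 intr=0.0000 cont=0.0920 V=0.0920[hold]; j=4 S=138.1633 intr=0.0000 cont=0.0000 V=0.0000[hold]; j=5 S=214.9887 intr=0.0000 cont=0.0000 V=0.0000[hold]  S*(5)=57.0619
k=4: j=0 S=29.3976 intr=41.9524 cont=41.5946 V=41.9524[EX]; j=1 S=45.7441 intr=25.6059 cont=25.2481 V=25.6059[EX]; j=2 S=71.1800 intr=0.1700 cont=7.7717 V=7.7717[hold]; j=3 S=110.7595 intr=0.0000 cont=0.0498 V=0.0498[hold]; j=4 S=172.3472 intr=0.0000 cont=0.0000 V=0.0000[hold]  S*(4)=45.7441
k=3: j=0 S=36.6711 intr=34.6789 cont=34.3211 V=34.6789[EX]; j=1 S=57.0619 intr=14.2881 cont=17.3812 V=17.3812[hold]; j=2 S=88.7911 intr=0.0000 cont=4.2272 V=4.2272[hold]; j=3 S=138.1633 intr=0.0000 cont=0.0269 V=0.0269[hold]  S*(3)=36.6711
k=2: j=0 S=45.7441 intr=25.6059 cont=26.6523 V=26.6523[hold]; j=1 S=71.1800 intr=0.1700 cont=11.3224 V=11.3224[hold]; j=2 S=110.7595 intr=0.0000 cont=2.2992 V=2.2992[hold]  S*(2)=-
k=1: j=0 S=57.0619 intr=14.2881 cont=19.5592 V=19.5592[hold]; j=1 S=88.7911 intr=0.0000 cont=7.1693 V=7.1693[hold]  S*(1)=-
k=0: j=0 S=71.1800 intr=0.1700 cont=13.8364 V=13.8364[hold]  S*(0)=-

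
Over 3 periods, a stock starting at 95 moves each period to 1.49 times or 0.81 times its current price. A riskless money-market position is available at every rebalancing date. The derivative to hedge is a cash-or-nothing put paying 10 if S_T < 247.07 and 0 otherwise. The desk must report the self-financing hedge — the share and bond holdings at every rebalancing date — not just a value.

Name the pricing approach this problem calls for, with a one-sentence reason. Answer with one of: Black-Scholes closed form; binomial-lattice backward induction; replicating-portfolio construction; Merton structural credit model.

Key observation: since the answer must list Δ and B at each node of the 1.49/0.81 lattice on 95, the replicating-portfolio method — solving the two-state system at every node — is the one that applies.

framework: replicating-portfolio construction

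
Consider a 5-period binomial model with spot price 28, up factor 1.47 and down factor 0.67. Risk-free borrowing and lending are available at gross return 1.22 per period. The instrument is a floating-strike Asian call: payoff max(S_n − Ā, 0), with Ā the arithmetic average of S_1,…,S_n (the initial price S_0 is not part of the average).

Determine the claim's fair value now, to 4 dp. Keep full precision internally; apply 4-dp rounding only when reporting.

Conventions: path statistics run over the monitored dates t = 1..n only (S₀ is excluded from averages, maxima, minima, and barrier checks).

Set p* = 0.6875 (from d < R < u); the path-dependent value is the discounted p*-expectation over all price paths.
Enumerate all 2^5 = 32 price paths (U = up ×1.47, D = down ×0.67); each path with k up-moves has probability p*^k·(1−p*)^(5−k).
DDDDD: Ā=9.8346, payoff=0.0000, prob=0.002980
UDDDD: Ā=21.5775, payoff=0.0000, prob=0.006557
DUDDD: Ā=17.0975, payoff=0.0000, prob=0.006557
UUDDD: Ā=37.5124, payoff=0.0000, prob=0.014424
DDUDD: Ā=14.0959, payoff=0.0000, prob=0.006557
UDUDD: Ā=30.9268, payoff=0.0000, prob=0.014424
DUUDD: Ā=26.4468, payoff=0.0000, prob=0.014424
UUUDD: Ā=58.0252, payoff=0.0000, prob=0.031734
DDDUD: Ā=12.0848, payoff=0.0000, prob=0.006557
UDDUD: Ā=26.5145, payoff=0.0000, prob=0.014424
DUDUD: Ā=22.0345, payoff=0.0000, prob=0.014424
UUDUD: Ā=48.3443, payoff=0.0000, prob=0.031734
DDUUD: Ā=19.0329, payoff=0.0000, prob=0.014424
UDUUD: Ā=41.7587, payoff=0.0000, prob=0.031734
DUUUD: Ā=37.2787, payoff=2.6476, prob=0.031734
UUUUD: Ā=81.7906, payoff=5.8090, prob=0.069814
DDDDU: Ā=10.7374, payoff=0.0000, prob=0.006557
UDDDU: Ā=23.5582, payoff=0.0000, prob=0.014424
DUDDU: Ā=19.0782, payoff=0.0000, prob=0.014424
UUDDU: Ā=41.8582, payoff=0.0000, prob=0.031734
DDUDU: Ā=16.0766, payoff=2.1211, prob=0.014424
UDUDU: Ā=35.2726, payoff=4.6538, prob=0.031734
DUUDU: Ā=30.7926, payoff=9.1338, prob=0.031734
UUUDU: Ā=67.5598, payoff=20.0398, prob=0.069814
DDDUU: Ā=14.0655, payoff=4.1322, prob=0.014424
UDDUU: Ā=30.8602, payoff=9.0661, prob=0.031734
DUDUU: Ā=26.3802, payoff=13.5461, prob=0.031734
UUDUU: Ā=57.8790, payoff=29.7206, prob=0.069814
DDUUU: Ā=23.3786, payoff=16.5477, prob=0.031734
UDUUU: Ā=51.2934, payoff=36.3062, prob=0.069814
DUUUU: Ā=46.8134, payoff=40.7862, prob=0.069814
UUUUU: Ā=102.7099, payoff=89.4862, prob=0.153590
Price = Σ prob·payoff / R^5 = 24.860260 / 2.702708 = 9.1983

price = 9.1983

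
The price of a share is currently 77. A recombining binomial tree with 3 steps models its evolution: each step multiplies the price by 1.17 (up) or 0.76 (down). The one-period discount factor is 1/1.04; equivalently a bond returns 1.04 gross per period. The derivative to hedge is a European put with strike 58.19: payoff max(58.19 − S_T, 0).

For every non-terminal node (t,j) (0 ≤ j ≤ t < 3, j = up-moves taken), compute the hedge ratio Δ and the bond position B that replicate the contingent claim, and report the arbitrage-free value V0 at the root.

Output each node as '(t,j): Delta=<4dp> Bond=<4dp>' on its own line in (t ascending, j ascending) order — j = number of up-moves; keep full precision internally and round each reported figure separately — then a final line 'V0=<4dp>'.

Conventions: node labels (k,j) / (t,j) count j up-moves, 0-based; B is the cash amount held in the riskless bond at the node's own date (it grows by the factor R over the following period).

(0,0): Delta=-0.1317 Bond=11.9620
(1,0): Delta=-0.4001 Bond=28.1469
(1,1): Delta=-0.0508 Bond=5.1482
(2,0): Delta=-1.0000 Bond=55.9519
(2,1): Delta=-0.2192 Bond=16.8860
(2,2): Delta=0.0000 Bond=0.0000
V0=1.8180

The replicating-portfolio and risk-neutral prices coincide; use p* = (1.04−0.76)/(1.17−0.76) = 0.6829 for the latter.
Terminal payoffs: V(3,0)=24.3888, V(3,1)=6.1540, V(3,2)=0.0000, V(3,3)=0.0000
Node (2,0) S=44.4752: V=(p*·6.1540+(1−p*)·24.3888)/1.04=11.4767; Δ=(6.1540−24.3888)/(52.0360−33.8012)=-1.0000; B=V−Δ·S=55.9519
Node (2,1) S=68.4684: V=(p*·0.0000+(1−p*)·6.1540)/1.04=1.8762; Δ=(0.0000−6.1540)/(80.1080−52.0360)=-0.2192; B=V−Δ·S=16.8860
Node (2,2) S=105.4053: V=(p*·0.0000+(1−p*)·0.0000)/1.04=0.0000; Δ=(0.0000−0.0000)/(123.3242−80.1080)=0.0000; B=V−Δ·S=0.0000
Node (1,0) S=58.5200: V=(p*·1.8762+(1−p*)·11.4767)/1.04=4.7310; Δ=(1.8762−11.4767)/(68.4684−44.4752)=-0.4001; B=V−Δ·S=28.1469
Node (1,1) S=90.0900: V=(p*·0.0000+(1−p*)·1.8762)/1.04=0.5720; Δ=(0.0000−1.8762)/(105.4053−68.4684)=-0.0508; B=V−Δ·S=5.1482
Node (0,0) S=77.0000: V=(p*·0.5720+(1−p*)·4.7310)/1.04=1.8180; Δ=(0.5720−4.7310)/(90.0900−58.5200)=-0.1317; B=V−Δ·S=11.9620
As a check, the time-0 holding Δ(0,0)·S0 + B(0,0) comes to 1.8180 — exactly V0.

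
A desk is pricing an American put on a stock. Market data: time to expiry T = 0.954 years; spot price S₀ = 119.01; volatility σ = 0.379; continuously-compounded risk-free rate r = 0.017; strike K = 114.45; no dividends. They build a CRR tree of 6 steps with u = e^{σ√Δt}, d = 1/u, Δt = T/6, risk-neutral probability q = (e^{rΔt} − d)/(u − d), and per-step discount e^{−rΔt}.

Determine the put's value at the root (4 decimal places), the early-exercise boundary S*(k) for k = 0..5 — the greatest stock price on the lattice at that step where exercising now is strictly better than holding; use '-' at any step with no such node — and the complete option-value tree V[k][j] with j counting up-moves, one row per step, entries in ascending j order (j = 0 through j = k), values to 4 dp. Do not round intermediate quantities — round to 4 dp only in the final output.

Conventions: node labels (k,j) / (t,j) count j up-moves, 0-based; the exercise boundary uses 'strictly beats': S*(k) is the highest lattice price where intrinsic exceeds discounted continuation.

Δt=0.15900  u=1.16314  d=0.85974  q=0.47121  discount=0.99730
step 6 (expiry): payoffs max(K−S,0) = 66.3898 49.4293 26.4835 0.0000 0.0000 0.0000 0.0000
step 5: (k=5,j=0): S=55.9009, K−S=58.5491, hold=58.2402 ⇒ V=58.5491 exercise | (k=5,j=1): S=75.6283, K−S=38.8217, hold=38.5127 ⇒ V=38.8217 exercise | (k=5,j=2): S=102.3176, K−S=12.1324, hold=13.9664 ⇒ V=13.9664 continue | (k=5,j=3): S=138.4256, K−S=0.0000, hold=0.0000 ⇒ V=0.0000 continue | (k=5,j=4): S=187.2761, K−S=0.0000, hold=0.0000 ⇒ V=0.0000 continue | (k=5,j=5): S=253.3660, K−S=0.0000, hold=0.0000 ⇒ V=0.0000 continue  boundary S*=75.6283
step 4: (k=4,j=0): S=65.0207, K−S=49.4293, hold=49.1204 ⇒ V=49.4293 exercise | (k=4,j=1): S=87.9665, K−S=26.4835, hold=27.0364 ⇒ V=27.0364 continue | (k=4,j=2): S=119.0100, K−S=0.0000, hold=7.3653 ⇒ V=7.3653 continue | (k=4,j=3): S=161.0087, K−S=0.0000, hold=0.0000 ⇒ V=0.0000 continue | (k=4,j=4): S=217.8288, K−S=0.0000, hold=0.0000 ⇒ V=0.0000 continue  boundary S*=65.0207
step 3: (k=3,j=0): S=75.6283, K−S=38.8217, hold=38.7726 ⇒ V=38.8217 exercise | (k=3,j=1): S=102.3176, K−S=12.1324, hold=17.7192 ⇒ V=17.7192 continue | (k=3,j=2): S=138.4256, K−S=0.0000, hold=3.8842 ⇒ V=3.8842 continue | (k=3,j=3): S=187.2761, K−S=0.0000, hold=0.0000 ⇒ V=0.0000 continue  boundary S*=75.6283
step 2: (k=2,j=0): S=87.9665, K−S=26.4835, hold=28.8000 ⇒ V=28.8000 continue | (k=2,j=1): S=119.0100, K−S=0.0000, hold=11.1697 ⇒ V=11.1697 continue | (k=2,j=2): S=161.0087, K−S=0.0000, hold=2.0484 ⇒ V=2.0484 continue  boundary S*=-
step 1: (k=1,j=0): S=102.3176, K−S=12.1324, hold=20.4371 ⇒ V=20.4371 continue | (k=1,j=1): S=138.4256, K−S=0.0000, hold=6.8531 ⇒ V=6.8531 continue  boundary S*=-
step 0: (k=0,j=0): S=119.0100, K−S=0.0000, hold=13.9983 ⇒ V=13.9983 continue  boundary S*=-

price = 13.9983
boundary = - - - 75.6283 65.0207 75.6283
tree:
13.9983
20.4371 6.8531
28.8000 11.1697 2.0484
38.8217 17.7192 3.8842 0.0000
49.4293 27.0364 7.3653 0.0000 0.0000
58.5491 38.8217 13.9664 0.0000 0.0000 0.0000
66.3898 49.4293 26.4835 0.0000 0.0000 0.0000 0.0000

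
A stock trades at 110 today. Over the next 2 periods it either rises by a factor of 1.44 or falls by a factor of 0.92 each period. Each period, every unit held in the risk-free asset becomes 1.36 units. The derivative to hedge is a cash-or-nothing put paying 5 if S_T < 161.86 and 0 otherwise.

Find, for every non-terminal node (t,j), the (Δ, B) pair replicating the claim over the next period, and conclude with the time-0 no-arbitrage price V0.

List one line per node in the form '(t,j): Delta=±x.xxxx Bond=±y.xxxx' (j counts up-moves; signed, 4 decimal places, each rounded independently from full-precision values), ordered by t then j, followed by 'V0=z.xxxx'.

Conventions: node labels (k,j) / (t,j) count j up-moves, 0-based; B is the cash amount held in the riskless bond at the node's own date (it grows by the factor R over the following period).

(0,0): Delta=-0.0544 Bond=6.7502
(1,0): Delta=0.0000 Bond=3.6765
(1,1): Delta=-0.0607 Bond=10.1810
V0=0.7678

Since d<R<u, set p* = (R−d)/(u−d) = 0.8462; price each node as the discounted p*-expectation of its children.
At maturity the claim pays: V(2,0)=5.0000, V(2,1)=5.0000, V(2,2)=0.0000
  t=1,j=0: stock 101.2000 → up 145.7280 (V=5.0000), down 93.1040 (V=5.0000). Price 3.6765; hedge Δ=0.0000, bond B=3.6765.
  t=1,j=1: stock 158.4000 → up 228.0960 (V=0.0000), down 145.7280 (V=5.0000). Price 0.5656; hedge Δ=-0.0607, bond B=10.1810.
  t=0,j=0: stock 110.0000 → up 158.4000 (V=0.5656), down 101.2000 (V=3.6765). Price 0.7678; hedge Δ=-0.0544, bond B=6.7502.
Sanity check at the root: Δ(0,0)·S0 + B(0,0) reproduces V0 = 0.7678.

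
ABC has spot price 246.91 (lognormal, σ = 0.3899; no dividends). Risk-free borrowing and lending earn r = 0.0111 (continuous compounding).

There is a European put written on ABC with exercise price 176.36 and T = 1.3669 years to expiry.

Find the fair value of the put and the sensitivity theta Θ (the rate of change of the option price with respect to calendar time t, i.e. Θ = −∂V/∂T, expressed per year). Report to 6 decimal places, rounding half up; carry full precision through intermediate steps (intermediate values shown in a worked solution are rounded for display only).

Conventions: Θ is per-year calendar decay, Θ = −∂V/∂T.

σ√T = 0.3899·√1.3669 = 0.455850
d₁ = (ln(S/K) + (r+σ²/2)T) / (σ√T) = (ln(246.91/176.36) + (0.0111+0.3899²/2)·1.3669) / 0.455850 = (0.336497 + 0.119072) / 0.455850 = 0.999383
d₂ = d₁ − σ√T = 0.999383 − 0.455850 = 0.543534
e^{−rT} = 0.984942
N(−d₁) = 0.158804,  N(−d₂) = 0.293381
Put price V = K·e^{−rT}·N(−d₂) − S·N(−d₁) = 50.961587 − 39.210417 = 11.751170
φ(d₁) = (1/√(2π))·e^{−d₁²/2} = 0.242120
Θ = −S·φ(d₁)·σ/(2√T) + r·K·e^{−rT}·N(−d₂) = −9.968368 + 0.565674 = -9.402694

price = 11.751170
Θ = -9.402694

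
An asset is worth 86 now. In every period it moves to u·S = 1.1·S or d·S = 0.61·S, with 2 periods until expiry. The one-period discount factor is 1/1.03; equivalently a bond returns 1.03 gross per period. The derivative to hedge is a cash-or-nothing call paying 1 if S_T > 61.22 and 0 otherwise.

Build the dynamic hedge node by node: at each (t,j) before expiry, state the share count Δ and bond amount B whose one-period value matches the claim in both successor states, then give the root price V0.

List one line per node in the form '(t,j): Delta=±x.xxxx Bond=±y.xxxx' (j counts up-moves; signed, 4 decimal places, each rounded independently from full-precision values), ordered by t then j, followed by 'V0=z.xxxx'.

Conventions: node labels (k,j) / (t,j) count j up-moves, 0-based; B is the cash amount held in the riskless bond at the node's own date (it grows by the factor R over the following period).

Under the risk-neutral measure, an up-move has probability p* = (R−d)/(u−d) = 0.8571 and values discount at R = 1.03.
Terminal payoffs: V(2,0)=0.0000, V(2,1)=0.0000, V(2,2)=1.0000
  t=1,j=0: stock 52.4600 → up 57.7060 (V=0.0000), down 32.0006 (V=0.0000). Price 0.0000; hedge Δ=0.0000, bond B=0.0000.
  t=1,j=1: stock 94.6000 → up 104.0600 (V=1.0000), down 57.7060 (V=0.0000). Price 0.8322; hedge Δ=0.0216, bond B=-1.2086.
  t=0,j=0: stock 86.0000 → up 94.6000 (V=0.8322), down 52.4600 (V=0.0000). Price 0.6925; hedge Δ=0.0197, bond B=-1.0058.
Sanity check at the root: Δ(0,0)·S0 + B(0,0) reproduces V0 = 0.6925.

(0,0): Delta=0.0197 Bond=-1.0058
(1,0): Delta=0.0000 Bond=0.0000
(1,1): Delta=0.0216 Bond=-1.2086
V0=0.6925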